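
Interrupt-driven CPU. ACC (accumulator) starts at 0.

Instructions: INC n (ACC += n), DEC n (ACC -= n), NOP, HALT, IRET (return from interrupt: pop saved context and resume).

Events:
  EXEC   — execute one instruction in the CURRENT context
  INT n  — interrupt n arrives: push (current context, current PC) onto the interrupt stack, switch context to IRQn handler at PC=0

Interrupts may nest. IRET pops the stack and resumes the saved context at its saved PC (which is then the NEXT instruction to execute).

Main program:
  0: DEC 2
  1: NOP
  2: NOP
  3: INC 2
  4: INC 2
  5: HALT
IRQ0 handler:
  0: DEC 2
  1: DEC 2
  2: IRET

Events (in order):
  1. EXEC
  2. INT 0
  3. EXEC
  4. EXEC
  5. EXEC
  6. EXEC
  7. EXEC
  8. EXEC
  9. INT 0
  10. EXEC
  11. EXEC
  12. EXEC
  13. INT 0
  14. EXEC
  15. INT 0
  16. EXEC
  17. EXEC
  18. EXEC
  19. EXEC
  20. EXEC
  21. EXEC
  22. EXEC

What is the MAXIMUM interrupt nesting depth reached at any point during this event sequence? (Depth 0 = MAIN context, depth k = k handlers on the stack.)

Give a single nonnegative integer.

Event 1 (EXEC): [MAIN] PC=0: DEC 2 -> ACC=-2 [depth=0]
Event 2 (INT 0): INT 0 arrives: push (MAIN, PC=1), enter IRQ0 at PC=0 (depth now 1) [depth=1]
Event 3 (EXEC): [IRQ0] PC=0: DEC 2 -> ACC=-4 [depth=1]
Event 4 (EXEC): [IRQ0] PC=1: DEC 2 -> ACC=-6 [depth=1]
Event 5 (EXEC): [IRQ0] PC=2: IRET -> resume MAIN at PC=1 (depth now 0) [depth=0]
Event 6 (EXEC): [MAIN] PC=1: NOP [depth=0]
Event 7 (EXEC): [MAIN] PC=2: NOP [depth=0]
Event 8 (EXEC): [MAIN] PC=3: INC 2 -> ACC=-4 [depth=0]
Event 9 (INT 0): INT 0 arrives: push (MAIN, PC=4), enter IRQ0 at PC=0 (depth now 1) [depth=1]
Event 10 (EXEC): [IRQ0] PC=0: DEC 2 -> ACC=-6 [depth=1]
Event 11 (EXEC): [IRQ0] PC=1: DEC 2 -> ACC=-8 [depth=1]
Event 12 (EXEC): [IRQ0] PC=2: IRET -> resume MAIN at PC=4 (depth now 0) [depth=0]
Event 13 (INT 0): INT 0 arrives: push (MAIN, PC=4), enter IRQ0 at PC=0 (depth now 1) [depth=1]
Event 14 (EXEC): [IRQ0] PC=0: DEC 2 -> ACC=-10 [depth=1]
Event 15 (INT 0): INT 0 arrives: push (IRQ0, PC=1), enter IRQ0 at PC=0 (depth now 2) [depth=2]
Event 16 (EXEC): [IRQ0] PC=0: DEC 2 -> ACC=-12 [depth=2]
Event 17 (EXEC): [IRQ0] PC=1: DEC 2 -> ACC=-14 [depth=2]
Event 18 (EXEC): [IRQ0] PC=2: IRET -> resume IRQ0 at PC=1 (depth now 1) [depth=1]
Event 19 (EXEC): [IRQ0] PC=1: DEC 2 -> ACC=-16 [depth=1]
Event 20 (EXEC): [IRQ0] PC=2: IRET -> resume MAIN at PC=4 (depth now 0) [depth=0]
Event 21 (EXEC): [MAIN] PC=4: INC 2 -> ACC=-14 [depth=0]
Event 22 (EXEC): [MAIN] PC=5: HALT [depth=0]
Max depth observed: 2

Answer: 2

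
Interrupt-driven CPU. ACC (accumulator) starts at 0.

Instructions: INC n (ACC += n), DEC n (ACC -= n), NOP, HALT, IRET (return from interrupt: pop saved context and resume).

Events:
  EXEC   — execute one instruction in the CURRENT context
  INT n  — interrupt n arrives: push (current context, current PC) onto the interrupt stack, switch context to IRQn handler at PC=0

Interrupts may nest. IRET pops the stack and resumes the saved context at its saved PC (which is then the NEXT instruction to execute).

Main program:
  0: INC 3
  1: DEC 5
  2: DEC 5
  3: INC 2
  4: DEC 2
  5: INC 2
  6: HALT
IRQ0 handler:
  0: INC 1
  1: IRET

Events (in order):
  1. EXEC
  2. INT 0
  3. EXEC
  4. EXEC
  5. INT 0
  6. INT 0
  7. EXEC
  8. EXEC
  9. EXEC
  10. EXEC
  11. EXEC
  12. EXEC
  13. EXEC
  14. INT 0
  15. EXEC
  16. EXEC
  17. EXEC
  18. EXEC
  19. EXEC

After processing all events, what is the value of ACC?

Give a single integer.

Event 1 (EXEC): [MAIN] PC=0: INC 3 -> ACC=3
Event 2 (INT 0): INT 0 arrives: push (MAIN, PC=1), enter IRQ0 at PC=0 (depth now 1)
Event 3 (EXEC): [IRQ0] PC=0: INC 1 -> ACC=4
Event 4 (EXEC): [IRQ0] PC=1: IRET -> resume MAIN at PC=1 (depth now 0)
Event 5 (INT 0): INT 0 arrives: push (MAIN, PC=1), enter IRQ0 at PC=0 (depth now 1)
Event 6 (INT 0): INT 0 arrives: push (IRQ0, PC=0), enter IRQ0 at PC=0 (depth now 2)
Event 7 (EXEC): [IRQ0] PC=0: INC 1 -> ACC=5
Event 8 (EXEC): [IRQ0] PC=1: IRET -> resume IRQ0 at PC=0 (depth now 1)
Event 9 (EXEC): [IRQ0] PC=0: INC 1 -> ACC=6
Event 10 (EXEC): [IRQ0] PC=1: IRET -> resume MAIN at PC=1 (depth now 0)
Event 11 (EXEC): [MAIN] PC=1: DEC 5 -> ACC=1
Event 12 (EXEC): [MAIN] PC=2: DEC 5 -> ACC=-4
Event 13 (EXEC): [MAIN] PC=3: INC 2 -> ACC=-2
Event 14 (INT 0): INT 0 arrives: push (MAIN, PC=4), enter IRQ0 at PC=0 (depth now 1)
Event 15 (EXEC): [IRQ0] PC=0: INC 1 -> ACC=-1
Event 16 (EXEC): [IRQ0] PC=1: IRET -> resume MAIN at PC=4 (depth now 0)
Event 17 (EXEC): [MAIN] PC=4: DEC 2 -> ACC=-3
Event 18 (EXEC): [MAIN] PC=5: INC 2 -> ACC=-1
Event 19 (EXEC): [MAIN] PC=6: HALT

Answer: -1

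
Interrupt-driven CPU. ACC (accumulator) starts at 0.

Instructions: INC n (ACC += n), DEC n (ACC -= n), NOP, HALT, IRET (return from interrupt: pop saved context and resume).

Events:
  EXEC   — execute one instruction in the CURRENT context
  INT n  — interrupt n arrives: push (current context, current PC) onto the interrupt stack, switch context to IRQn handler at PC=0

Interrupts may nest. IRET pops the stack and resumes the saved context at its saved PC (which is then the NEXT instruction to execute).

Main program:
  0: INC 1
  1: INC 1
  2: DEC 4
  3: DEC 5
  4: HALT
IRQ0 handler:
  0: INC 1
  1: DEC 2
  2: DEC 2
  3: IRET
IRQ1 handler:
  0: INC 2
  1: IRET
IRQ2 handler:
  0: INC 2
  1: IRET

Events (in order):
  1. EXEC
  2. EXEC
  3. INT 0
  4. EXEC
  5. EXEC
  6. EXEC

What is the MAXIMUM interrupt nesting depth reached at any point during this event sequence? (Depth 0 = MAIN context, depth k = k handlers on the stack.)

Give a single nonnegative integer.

Answer: 1

Derivation:
Event 1 (EXEC): [MAIN] PC=0: INC 1 -> ACC=1 [depth=0]
Event 2 (EXEC): [MAIN] PC=1: INC 1 -> ACC=2 [depth=0]
Event 3 (INT 0): INT 0 arrives: push (MAIN, PC=2), enter IRQ0 at PC=0 (depth now 1) [depth=1]
Event 4 (EXEC): [IRQ0] PC=0: INC 1 -> ACC=3 [depth=1]
Event 5 (EXEC): [IRQ0] PC=1: DEC 2 -> ACC=1 [depth=1]
Event 6 (EXEC): [IRQ0] PC=2: DEC 2 -> ACC=-1 [depth=1]
Max depth observed: 1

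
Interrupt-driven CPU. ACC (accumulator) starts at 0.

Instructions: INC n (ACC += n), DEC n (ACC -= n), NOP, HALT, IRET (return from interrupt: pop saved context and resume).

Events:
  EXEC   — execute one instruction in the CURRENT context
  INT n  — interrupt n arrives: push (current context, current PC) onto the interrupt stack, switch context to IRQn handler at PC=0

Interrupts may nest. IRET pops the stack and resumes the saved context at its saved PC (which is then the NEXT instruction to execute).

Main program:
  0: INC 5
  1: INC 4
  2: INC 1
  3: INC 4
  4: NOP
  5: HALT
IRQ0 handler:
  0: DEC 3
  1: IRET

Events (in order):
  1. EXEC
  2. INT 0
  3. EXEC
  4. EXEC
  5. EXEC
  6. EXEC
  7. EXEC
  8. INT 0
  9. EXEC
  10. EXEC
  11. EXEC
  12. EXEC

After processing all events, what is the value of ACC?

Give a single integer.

Event 1 (EXEC): [MAIN] PC=0: INC 5 -> ACC=5
Event 2 (INT 0): INT 0 arrives: push (MAIN, PC=1), enter IRQ0 at PC=0 (depth now 1)
Event 3 (EXEC): [IRQ0] PC=0: DEC 3 -> ACC=2
Event 4 (EXEC): [IRQ0] PC=1: IRET -> resume MAIN at PC=1 (depth now 0)
Event 5 (EXEC): [MAIN] PC=1: INC 4 -> ACC=6
Event 6 (EXEC): [MAIN] PC=2: INC 1 -> ACC=7
Event 7 (EXEC): [MAIN] PC=3: INC 4 -> ACC=11
Event 8 (INT 0): INT 0 arrives: push (MAIN, PC=4), enter IRQ0 at PC=0 (depth now 1)
Event 9 (EXEC): [IRQ0] PC=0: DEC 3 -> ACC=8
Event 10 (EXEC): [IRQ0] PC=1: IRET -> resume MAIN at PC=4 (depth now 0)
Event 11 (EXEC): [MAIN] PC=4: NOP
Event 12 (EXEC): [MAIN] PC=5: HALT

Answer: 8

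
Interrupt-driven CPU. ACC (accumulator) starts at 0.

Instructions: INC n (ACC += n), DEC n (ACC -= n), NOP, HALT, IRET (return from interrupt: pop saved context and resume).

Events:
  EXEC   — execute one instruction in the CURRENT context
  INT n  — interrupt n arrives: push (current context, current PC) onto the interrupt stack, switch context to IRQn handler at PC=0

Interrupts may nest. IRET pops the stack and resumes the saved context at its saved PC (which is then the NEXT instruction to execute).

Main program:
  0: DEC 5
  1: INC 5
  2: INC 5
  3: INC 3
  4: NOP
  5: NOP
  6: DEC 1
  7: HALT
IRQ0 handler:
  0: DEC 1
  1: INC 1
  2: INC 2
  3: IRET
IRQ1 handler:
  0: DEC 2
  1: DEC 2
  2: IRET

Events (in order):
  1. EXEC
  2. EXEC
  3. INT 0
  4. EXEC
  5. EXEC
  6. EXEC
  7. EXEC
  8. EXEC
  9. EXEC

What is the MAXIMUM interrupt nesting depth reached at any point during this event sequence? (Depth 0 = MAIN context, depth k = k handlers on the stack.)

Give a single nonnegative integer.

Event 1 (EXEC): [MAIN] PC=0: DEC 5 -> ACC=-5 [depth=0]
Event 2 (EXEC): [MAIN] PC=1: INC 5 -> ACC=0 [depth=0]
Event 3 (INT 0): INT 0 arrives: push (MAIN, PC=2), enter IRQ0 at PC=0 (depth now 1) [depth=1]
Event 4 (EXEC): [IRQ0] PC=0: DEC 1 -> ACC=-1 [depth=1]
Event 5 (EXEC): [IRQ0] PC=1: INC 1 -> ACC=0 [depth=1]
Event 6 (EXEC): [IRQ0] PC=2: INC 2 -> ACC=2 [depth=1]
Event 7 (EXEC): [IRQ0] PC=3: IRET -> resume MAIN at PC=2 (depth now 0) [depth=0]
Event 8 (EXEC): [MAIN] PC=2: INC 5 -> ACC=7 [depth=0]
Event 9 (EXEC): [MAIN] PC=3: INC 3 -> ACC=10 [depth=0]
Max depth observed: 1

Answer: 1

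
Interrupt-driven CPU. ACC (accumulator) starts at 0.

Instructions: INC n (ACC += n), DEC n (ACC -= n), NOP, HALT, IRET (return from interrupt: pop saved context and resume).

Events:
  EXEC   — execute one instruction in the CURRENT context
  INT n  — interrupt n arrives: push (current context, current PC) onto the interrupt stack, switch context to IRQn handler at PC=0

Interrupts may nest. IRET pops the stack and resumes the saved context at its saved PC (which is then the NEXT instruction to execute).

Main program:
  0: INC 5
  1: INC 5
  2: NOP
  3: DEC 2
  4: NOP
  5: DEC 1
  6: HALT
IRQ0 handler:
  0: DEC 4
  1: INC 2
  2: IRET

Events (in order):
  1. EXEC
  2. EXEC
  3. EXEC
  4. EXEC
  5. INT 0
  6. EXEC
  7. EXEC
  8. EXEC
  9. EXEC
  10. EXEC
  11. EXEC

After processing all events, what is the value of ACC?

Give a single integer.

Event 1 (EXEC): [MAIN] PC=0: INC 5 -> ACC=5
Event 2 (EXEC): [MAIN] PC=1: INC 5 -> ACC=10
Event 3 (EXEC): [MAIN] PC=2: NOP
Event 4 (EXEC): [MAIN] PC=3: DEC 2 -> ACC=8
Event 5 (INT 0): INT 0 arrives: push (MAIN, PC=4), enter IRQ0 at PC=0 (depth now 1)
Event 6 (EXEC): [IRQ0] PC=0: DEC 4 -> ACC=4
Event 7 (EXEC): [IRQ0] PC=1: INC 2 -> ACC=6
Event 8 (EXEC): [IRQ0] PC=2: IRET -> resume MAIN at PC=4 (depth now 0)
Event 9 (EXEC): [MAIN] PC=4: NOP
Event 10 (EXEC): [MAIN] PC=5: DEC 1 -> ACC=5
Event 11 (EXEC): [MAIN] PC=6: HALT

Answer: 5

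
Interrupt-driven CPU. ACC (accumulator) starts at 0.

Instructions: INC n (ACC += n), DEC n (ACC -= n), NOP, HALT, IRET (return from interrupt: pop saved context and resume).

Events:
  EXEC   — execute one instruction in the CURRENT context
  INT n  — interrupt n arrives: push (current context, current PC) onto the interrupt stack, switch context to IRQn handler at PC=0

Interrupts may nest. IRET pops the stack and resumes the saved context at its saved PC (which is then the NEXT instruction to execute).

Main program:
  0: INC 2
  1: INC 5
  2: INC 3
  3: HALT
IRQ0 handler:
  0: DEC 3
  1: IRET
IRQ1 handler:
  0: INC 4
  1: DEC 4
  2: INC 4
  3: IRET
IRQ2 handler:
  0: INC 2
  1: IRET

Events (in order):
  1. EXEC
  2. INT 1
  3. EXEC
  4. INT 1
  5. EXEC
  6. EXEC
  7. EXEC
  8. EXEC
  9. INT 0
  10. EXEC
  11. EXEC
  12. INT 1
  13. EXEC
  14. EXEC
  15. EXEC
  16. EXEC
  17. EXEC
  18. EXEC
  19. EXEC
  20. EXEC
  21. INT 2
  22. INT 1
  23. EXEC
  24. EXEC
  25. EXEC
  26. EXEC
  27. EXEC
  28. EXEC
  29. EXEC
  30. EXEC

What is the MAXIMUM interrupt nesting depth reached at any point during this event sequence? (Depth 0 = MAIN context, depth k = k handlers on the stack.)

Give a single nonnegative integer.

Event 1 (EXEC): [MAIN] PC=0: INC 2 -> ACC=2 [depth=0]
Event 2 (INT 1): INT 1 arrives: push (MAIN, PC=1), enter IRQ1 at PC=0 (depth now 1) [depth=1]
Event 3 (EXEC): [IRQ1] PC=0: INC 4 -> ACC=6 [depth=1]
Event 4 (INT 1): INT 1 arrives: push (IRQ1, PC=1), enter IRQ1 at PC=0 (depth now 2) [depth=2]
Event 5 (EXEC): [IRQ1] PC=0: INC 4 -> ACC=10 [depth=2]
Event 6 (EXEC): [IRQ1] PC=1: DEC 4 -> ACC=6 [depth=2]
Event 7 (EXEC): [IRQ1] PC=2: INC 4 -> ACC=10 [depth=2]
Event 8 (EXEC): [IRQ1] PC=3: IRET -> resume IRQ1 at PC=1 (depth now 1) [depth=1]
Event 9 (INT 0): INT 0 arrives: push (IRQ1, PC=1), enter IRQ0 at PC=0 (depth now 2) [depth=2]
Event 10 (EXEC): [IRQ0] PC=0: DEC 3 -> ACC=7 [depth=2]
Event 11 (EXEC): [IRQ0] PC=1: IRET -> resume IRQ1 at PC=1 (depth now 1) [depth=1]
Event 12 (INT 1): INT 1 arrives: push (IRQ1, PC=1), enter IRQ1 at PC=0 (depth now 2) [depth=2]
Event 13 (EXEC): [IRQ1] PC=0: INC 4 -> ACC=11 [depth=2]
Event 14 (EXEC): [IRQ1] PC=1: DEC 4 -> ACC=7 [depth=2]
Event 15 (EXEC): [IRQ1] PC=2: INC 4 -> ACC=11 [depth=2]
Event 16 (EXEC): [IRQ1] PC=3: IRET -> resume IRQ1 at PC=1 (depth now 1) [depth=1]
Event 17 (EXEC): [IRQ1] PC=1: DEC 4 -> ACC=7 [depth=1]
Event 18 (EXEC): [IRQ1] PC=2: INC 4 -> ACC=11 [depth=1]
Event 19 (EXEC): [IRQ1] PC=3: IRET -> resume MAIN at PC=1 (depth now 0) [depth=0]
Event 20 (EXEC): [MAIN] PC=1: INC 5 -> ACC=16 [depth=0]
Event 21 (INT 2): INT 2 arrives: push (MAIN, PC=2), enter IRQ2 at PC=0 (depth now 1) [depth=1]
Event 22 (INT 1): INT 1 arrives: push (IRQ2, PC=0), enter IRQ1 at PC=0 (depth now 2) [depth=2]
Event 23 (EXEC): [IRQ1] PC=0: INC 4 -> ACC=20 [depth=2]
Event 24 (EXEC): [IRQ1] PC=1: DEC 4 -> ACC=16 [depth=2]
Event 25 (EXEC): [IRQ1] PC=2: INC 4 -> ACC=20 [depth=2]
Event 26 (EXEC): [IRQ1] PC=3: IRET -> resume IRQ2 at PC=0 (depth now 1) [depth=1]
Event 27 (EXEC): [IRQ2] PC=0: INC 2 -> ACC=22 [depth=1]
Event 28 (EXEC): [IRQ2] PC=1: IRET -> resume MAIN at PC=2 (depth now 0) [depth=0]
Event 29 (EXEC): [MAIN] PC=2: INC 3 -> ACC=25 [depth=0]
Event 30 (EXEC): [MAIN] PC=3: HALT [depth=0]
Max depth observed: 2

Answer: 2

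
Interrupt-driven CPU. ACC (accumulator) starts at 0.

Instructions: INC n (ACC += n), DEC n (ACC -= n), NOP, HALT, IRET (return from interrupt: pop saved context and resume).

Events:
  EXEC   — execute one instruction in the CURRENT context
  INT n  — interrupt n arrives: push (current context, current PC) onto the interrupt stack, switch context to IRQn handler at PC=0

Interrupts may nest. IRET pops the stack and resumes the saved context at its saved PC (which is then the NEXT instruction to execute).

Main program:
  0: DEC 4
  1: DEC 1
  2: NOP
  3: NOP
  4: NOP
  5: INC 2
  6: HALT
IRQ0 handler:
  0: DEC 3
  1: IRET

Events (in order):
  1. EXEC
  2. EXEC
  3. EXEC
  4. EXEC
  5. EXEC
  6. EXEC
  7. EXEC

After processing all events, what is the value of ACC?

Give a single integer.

Answer: -3

Derivation:
Event 1 (EXEC): [MAIN] PC=0: DEC 4 -> ACC=-4
Event 2 (EXEC): [MAIN] PC=1: DEC 1 -> ACC=-5
Event 3 (EXEC): [MAIN] PC=2: NOP
Event 4 (EXEC): [MAIN] PC=3: NOP
Event 5 (EXEC): [MAIN] PC=4: NOP
Event 6 (EXEC): [MAIN] PC=5: INC 2 -> ACC=-3
Event 7 (EXEC): [MAIN] PC=6: HALT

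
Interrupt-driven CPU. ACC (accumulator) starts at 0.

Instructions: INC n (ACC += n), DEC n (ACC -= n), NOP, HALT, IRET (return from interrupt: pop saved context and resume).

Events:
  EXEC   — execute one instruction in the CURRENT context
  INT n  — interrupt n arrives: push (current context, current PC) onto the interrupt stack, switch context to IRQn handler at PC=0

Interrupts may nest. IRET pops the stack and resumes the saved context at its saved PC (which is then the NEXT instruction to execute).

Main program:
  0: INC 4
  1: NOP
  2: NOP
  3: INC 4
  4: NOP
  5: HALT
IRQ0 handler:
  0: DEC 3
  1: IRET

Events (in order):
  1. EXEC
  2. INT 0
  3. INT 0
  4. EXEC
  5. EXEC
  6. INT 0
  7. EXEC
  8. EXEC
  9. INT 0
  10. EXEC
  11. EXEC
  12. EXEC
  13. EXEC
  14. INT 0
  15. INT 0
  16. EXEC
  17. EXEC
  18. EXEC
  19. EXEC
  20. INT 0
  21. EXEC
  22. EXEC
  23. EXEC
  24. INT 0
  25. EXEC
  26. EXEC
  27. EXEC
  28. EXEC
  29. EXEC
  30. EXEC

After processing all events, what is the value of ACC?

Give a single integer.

Answer: -16

Derivation:
Event 1 (EXEC): [MAIN] PC=0: INC 4 -> ACC=4
Event 2 (INT 0): INT 0 arrives: push (MAIN, PC=1), enter IRQ0 at PC=0 (depth now 1)
Event 3 (INT 0): INT 0 arrives: push (IRQ0, PC=0), enter IRQ0 at PC=0 (depth now 2)
Event 4 (EXEC): [IRQ0] PC=0: DEC 3 -> ACC=1
Event 5 (EXEC): [IRQ0] PC=1: IRET -> resume IRQ0 at PC=0 (depth now 1)
Event 6 (INT 0): INT 0 arrives: push (IRQ0, PC=0), enter IRQ0 at PC=0 (depth now 2)
Event 7 (EXEC): [IRQ0] PC=0: DEC 3 -> ACC=-2
Event 8 (EXEC): [IRQ0] PC=1: IRET -> resume IRQ0 at PC=0 (depth now 1)
Event 9 (INT 0): INT 0 arrives: push (IRQ0, PC=0), enter IRQ0 at PC=0 (depth now 2)
Event 10 (EXEC): [IRQ0] PC=0: DEC 3 -> ACC=-5
Event 11 (EXEC): [IRQ0] PC=1: IRET -> resume IRQ0 at PC=0 (depth now 1)
Event 12 (EXEC): [IRQ0] PC=0: DEC 3 -> ACC=-8
Event 13 (EXEC): [IRQ0] PC=1: IRET -> resume MAIN at PC=1 (depth now 0)
Event 14 (INT 0): INT 0 arrives: push (MAIN, PC=1), enter IRQ0 at PC=0 (depth now 1)
Event 15 (INT 0): INT 0 arrives: push (IRQ0, PC=0), enter IRQ0 at PC=0 (depth now 2)
Event 16 (EXEC): [IRQ0] PC=0: DEC 3 -> ACC=-11
Event 17 (EXEC): [IRQ0] PC=1: IRET -> resume IRQ0 at PC=0 (depth now 1)
Event 18 (EXEC): [IRQ0] PC=0: DEC 3 -> ACC=-14
Event 19 (EXEC): [IRQ0] PC=1: IRET -> resume MAIN at PC=1 (depth now 0)
Event 20 (INT 0): INT 0 arrives: push (MAIN, PC=1), enter IRQ0 at PC=0 (depth now 1)
Event 21 (EXEC): [IRQ0] PC=0: DEC 3 -> ACC=-17
Event 22 (EXEC): [IRQ0] PC=1: IRET -> resume MAIN at PC=1 (depth now 0)
Event 23 (EXEC): [MAIN] PC=1: NOP
Event 24 (INT 0): INT 0 arrives: push (MAIN, PC=2), enter IRQ0 at PC=0 (depth now 1)
Event 25 (EXEC): [IRQ0] PC=0: DEC 3 -> ACC=-20
Event 26 (EXEC): [IRQ0] PC=1: IRET -> resume MAIN at PC=2 (depth now 0)
Event 27 (EXEC): [MAIN] PC=2: NOP
Event 28 (EXEC): [MAIN] PC=3: INC 4 -> ACC=-16
Event 29 (EXEC): [MAIN] PC=4: NOP
Event 30 (EXEC): [MAIN] PC=5: HALT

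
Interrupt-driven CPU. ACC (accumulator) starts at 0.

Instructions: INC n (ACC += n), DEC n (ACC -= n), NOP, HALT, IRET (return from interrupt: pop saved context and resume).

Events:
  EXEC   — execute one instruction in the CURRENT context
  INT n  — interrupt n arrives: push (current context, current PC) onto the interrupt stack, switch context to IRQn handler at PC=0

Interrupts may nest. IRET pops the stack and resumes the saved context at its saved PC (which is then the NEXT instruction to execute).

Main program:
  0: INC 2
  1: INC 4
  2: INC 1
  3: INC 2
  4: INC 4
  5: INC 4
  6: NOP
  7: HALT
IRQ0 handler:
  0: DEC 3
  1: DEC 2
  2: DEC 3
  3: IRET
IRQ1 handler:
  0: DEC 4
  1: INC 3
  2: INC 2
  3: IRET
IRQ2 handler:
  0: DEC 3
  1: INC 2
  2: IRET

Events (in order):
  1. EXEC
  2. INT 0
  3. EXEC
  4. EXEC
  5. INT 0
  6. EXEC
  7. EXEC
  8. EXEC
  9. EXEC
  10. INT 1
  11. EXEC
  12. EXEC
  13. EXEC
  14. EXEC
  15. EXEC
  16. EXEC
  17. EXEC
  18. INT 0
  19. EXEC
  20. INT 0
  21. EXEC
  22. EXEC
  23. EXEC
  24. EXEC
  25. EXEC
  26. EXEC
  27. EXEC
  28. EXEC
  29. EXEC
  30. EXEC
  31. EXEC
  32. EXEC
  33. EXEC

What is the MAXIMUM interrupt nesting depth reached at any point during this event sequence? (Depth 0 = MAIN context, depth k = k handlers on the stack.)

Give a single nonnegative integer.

Answer: 2

Derivation:
Event 1 (EXEC): [MAIN] PC=0: INC 2 -> ACC=2 [depth=0]
Event 2 (INT 0): INT 0 arrives: push (MAIN, PC=1), enter IRQ0 at PC=0 (depth now 1) [depth=1]
Event 3 (EXEC): [IRQ0] PC=0: DEC 3 -> ACC=-1 [depth=1]
Event 4 (EXEC): [IRQ0] PC=1: DEC 2 -> ACC=-3 [depth=1]
Event 5 (INT 0): INT 0 arrives: push (IRQ0, PC=2), enter IRQ0 at PC=0 (depth now 2) [depth=2]
Event 6 (EXEC): [IRQ0] PC=0: DEC 3 -> ACC=-6 [depth=2]
Event 7 (EXEC): [IRQ0] PC=1: DEC 2 -> ACC=-8 [depth=2]
Event 8 (EXEC): [IRQ0] PC=2: DEC 3 -> ACC=-11 [depth=2]
Event 9 (EXEC): [IRQ0] PC=3: IRET -> resume IRQ0 at PC=2 (depth now 1) [depth=1]
Event 10 (INT 1): INT 1 arrives: push (IRQ0, PC=2), enter IRQ1 at PC=0 (depth now 2) [depth=2]
Event 11 (EXEC): [IRQ1] PC=0: DEC 4 -> ACC=-15 [depth=2]
Event 12 (EXEC): [IRQ1] PC=1: INC 3 -> ACC=-12 [depth=2]
Event 13 (EXEC): [IRQ1] PC=2: INC 2 -> ACC=-10 [depth=2]
Event 14 (EXEC): [IRQ1] PC=3: IRET -> resume IRQ0 at PC=2 (depth now 1) [depth=1]
Event 15 (EXEC): [IRQ0] PC=2: DEC 3 -> ACC=-13 [depth=1]
Event 16 (EXEC): [IRQ0] PC=3: IRET -> resume MAIN at PC=1 (depth now 0) [depth=0]
Event 17 (EXEC): [MAIN] PC=1: INC 4 -> ACC=-9 [depth=0]
Event 18 (INT 0): INT 0 arrives: push (MAIN, PC=2), enter IRQ0 at PC=0 (depth now 1) [depth=1]
Event 19 (EXEC): [IRQ0] PC=0: DEC 3 -> ACC=-12 [depth=1]
Event 20 (INT 0): INT 0 arrives: push (IRQ0, PC=1), enter IRQ0 at PC=0 (depth now 2) [depth=2]
Event 21 (EXEC): [IRQ0] PC=0: DEC 3 -> ACC=-15 [depth=2]
Event 22 (EXEC): [IRQ0] PC=1: DEC 2 -> ACC=-17 [depth=2]
Event 23 (EXEC): [IRQ0] PC=2: DEC 3 -> ACC=-20 [depth=2]
Event 24 (EXEC): [IRQ0] PC=3: IRET -> resume IRQ0 at PC=1 (depth now 1) [depth=1]
Event 25 (EXEC): [IRQ0] PC=1: DEC 2 -> ACC=-22 [depth=1]
Event 26 (EXEC): [IRQ0] PC=2: DEC 3 -> ACC=-25 [depth=1]
Event 27 (EXEC): [IRQ0] PC=3: IRET -> resume MAIN at PC=2 (depth now 0) [depth=0]
Event 28 (EXEC): [MAIN] PC=2: INC 1 -> ACC=-24 [depth=0]
Event 29 (EXEC): [MAIN] PC=3: INC 2 -> ACC=-22 [depth=0]
Event 30 (EXEC): [MAIN] PC=4: INC 4 -> ACC=-18 [depth=0]
Event 31 (EXEC): [MAIN] PC=5: INC 4 -> ACC=-14 [depth=0]
Event 32 (EXEC): [MAIN] PC=6: NOP [depth=0]
Event 33 (EXEC): [MAIN] PC=7: HALT [depth=0]
Max depth observed: 2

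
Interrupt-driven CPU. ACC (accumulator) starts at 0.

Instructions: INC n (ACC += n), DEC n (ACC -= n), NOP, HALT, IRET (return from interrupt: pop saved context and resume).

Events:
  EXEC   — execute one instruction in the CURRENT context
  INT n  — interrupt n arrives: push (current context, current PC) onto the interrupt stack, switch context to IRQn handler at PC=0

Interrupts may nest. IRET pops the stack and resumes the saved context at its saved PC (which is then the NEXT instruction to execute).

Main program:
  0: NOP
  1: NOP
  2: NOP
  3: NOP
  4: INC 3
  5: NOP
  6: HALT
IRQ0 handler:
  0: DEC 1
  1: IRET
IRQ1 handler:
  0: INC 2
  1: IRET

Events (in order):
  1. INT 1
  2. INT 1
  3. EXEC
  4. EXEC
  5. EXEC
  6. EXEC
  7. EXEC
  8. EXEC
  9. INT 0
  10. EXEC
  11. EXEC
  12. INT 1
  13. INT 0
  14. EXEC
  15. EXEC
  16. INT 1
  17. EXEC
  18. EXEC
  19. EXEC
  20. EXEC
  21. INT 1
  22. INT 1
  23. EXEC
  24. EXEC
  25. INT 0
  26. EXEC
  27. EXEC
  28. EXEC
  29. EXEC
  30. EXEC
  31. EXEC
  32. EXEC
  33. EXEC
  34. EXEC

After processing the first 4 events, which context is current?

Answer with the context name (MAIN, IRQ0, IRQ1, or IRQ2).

Answer: IRQ1

Derivation:
Event 1 (INT 1): INT 1 arrives: push (MAIN, PC=0), enter IRQ1 at PC=0 (depth now 1)
Event 2 (INT 1): INT 1 arrives: push (IRQ1, PC=0), enter IRQ1 at PC=0 (depth now 2)
Event 3 (EXEC): [IRQ1] PC=0: INC 2 -> ACC=2
Event 4 (EXEC): [IRQ1] PC=1: IRET -> resume IRQ1 at PC=0 (depth now 1)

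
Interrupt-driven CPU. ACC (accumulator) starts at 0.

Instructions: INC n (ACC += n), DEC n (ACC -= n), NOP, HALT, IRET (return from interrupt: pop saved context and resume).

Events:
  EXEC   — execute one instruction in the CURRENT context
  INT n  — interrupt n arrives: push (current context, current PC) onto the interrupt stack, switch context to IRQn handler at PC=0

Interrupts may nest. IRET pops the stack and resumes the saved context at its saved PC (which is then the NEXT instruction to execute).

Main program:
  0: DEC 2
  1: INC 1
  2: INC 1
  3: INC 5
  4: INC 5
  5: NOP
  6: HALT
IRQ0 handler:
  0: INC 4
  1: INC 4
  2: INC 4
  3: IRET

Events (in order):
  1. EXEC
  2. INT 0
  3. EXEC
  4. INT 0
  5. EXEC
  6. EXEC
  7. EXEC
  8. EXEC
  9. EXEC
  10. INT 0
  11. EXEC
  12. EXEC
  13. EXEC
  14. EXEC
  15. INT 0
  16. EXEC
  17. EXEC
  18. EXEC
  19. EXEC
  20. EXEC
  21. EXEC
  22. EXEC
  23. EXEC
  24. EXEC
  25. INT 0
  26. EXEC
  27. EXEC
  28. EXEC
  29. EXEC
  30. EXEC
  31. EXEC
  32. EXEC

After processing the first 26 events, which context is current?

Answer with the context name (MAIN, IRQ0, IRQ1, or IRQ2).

Event 1 (EXEC): [MAIN] PC=0: DEC 2 -> ACC=-2
Event 2 (INT 0): INT 0 arrives: push (MAIN, PC=1), enter IRQ0 at PC=0 (depth now 1)
Event 3 (EXEC): [IRQ0] PC=0: INC 4 -> ACC=2
Event 4 (INT 0): INT 0 arrives: push (IRQ0, PC=1), enter IRQ0 at PC=0 (depth now 2)
Event 5 (EXEC): [IRQ0] PC=0: INC 4 -> ACC=6
Event 6 (EXEC): [IRQ0] PC=1: INC 4 -> ACC=10
Event 7 (EXEC): [IRQ0] PC=2: INC 4 -> ACC=14
Event 8 (EXEC): [IRQ0] PC=3: IRET -> resume IRQ0 at PC=1 (depth now 1)
Event 9 (EXEC): [IRQ0] PC=1: INC 4 -> ACC=18
Event 10 (INT 0): INT 0 arrives: push (IRQ0, PC=2), enter IRQ0 at PC=0 (depth now 2)
Event 11 (EXEC): [IRQ0] PC=0: INC 4 -> ACC=22
Event 12 (EXEC): [IRQ0] PC=1: INC 4 -> ACC=26
Event 13 (EXEC): [IRQ0] PC=2: INC 4 -> ACC=30
Event 14 (EXEC): [IRQ0] PC=3: IRET -> resume IRQ0 at PC=2 (depth now 1)
Event 15 (INT 0): INT 0 arrives: push (IRQ0, PC=2), enter IRQ0 at PC=0 (depth now 2)
Event 16 (EXEC): [IRQ0] PC=0: INC 4 -> ACC=34
Event 17 (EXEC): [IRQ0] PC=1: INC 4 -> ACC=38
Event 18 (EXEC): [IRQ0] PC=2: INC 4 -> ACC=42
Event 19 (EXEC): [IRQ0] PC=3: IRET -> resume IRQ0 at PC=2 (depth now 1)
Event 20 (EXEC): [IRQ0] PC=2: INC 4 -> ACC=46
Event 21 (EXEC): [IRQ0] PC=3: IRET -> resume MAIN at PC=1 (depth now 0)
Event 22 (EXEC): [MAIN] PC=1: INC 1 -> ACC=47
Event 23 (EXEC): [MAIN] PC=2: INC 1 -> ACC=48
Event 24 (EXEC): [MAIN] PC=3: INC 5 -> ACC=53
Event 25 (INT 0): INT 0 arrives: push (MAIN, PC=4), enter IRQ0 at PC=0 (depth now 1)
Event 26 (EXEC): [IRQ0] PC=0: INC 4 -> ACC=57

Answer: IRQ0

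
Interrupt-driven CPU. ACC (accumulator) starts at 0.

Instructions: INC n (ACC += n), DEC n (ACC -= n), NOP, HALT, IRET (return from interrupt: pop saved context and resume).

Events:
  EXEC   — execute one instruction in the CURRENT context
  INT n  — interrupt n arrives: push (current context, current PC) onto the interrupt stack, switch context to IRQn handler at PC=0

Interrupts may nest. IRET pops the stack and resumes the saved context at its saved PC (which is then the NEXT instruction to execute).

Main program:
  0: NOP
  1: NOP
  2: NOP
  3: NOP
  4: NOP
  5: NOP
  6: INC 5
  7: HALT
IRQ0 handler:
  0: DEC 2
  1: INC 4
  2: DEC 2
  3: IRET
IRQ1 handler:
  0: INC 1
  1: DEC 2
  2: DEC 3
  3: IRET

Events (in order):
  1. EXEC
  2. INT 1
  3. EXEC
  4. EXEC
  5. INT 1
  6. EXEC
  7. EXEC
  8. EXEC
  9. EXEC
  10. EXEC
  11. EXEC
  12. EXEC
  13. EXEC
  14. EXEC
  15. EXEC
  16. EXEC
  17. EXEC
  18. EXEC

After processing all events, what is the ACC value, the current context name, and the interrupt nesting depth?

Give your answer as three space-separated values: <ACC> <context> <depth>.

Answer: -3 MAIN 0

Derivation:
Event 1 (EXEC): [MAIN] PC=0: NOP
Event 2 (INT 1): INT 1 arrives: push (MAIN, PC=1), enter IRQ1 at PC=0 (depth now 1)
Event 3 (EXEC): [IRQ1] PC=0: INC 1 -> ACC=1
Event 4 (EXEC): [IRQ1] PC=1: DEC 2 -> ACC=-1
Event 5 (INT 1): INT 1 arrives: push (IRQ1, PC=2), enter IRQ1 at PC=0 (depth now 2)
Event 6 (EXEC): [IRQ1] PC=0: INC 1 -> ACC=0
Event 7 (EXEC): [IRQ1] PC=1: DEC 2 -> ACC=-2
Event 8 (EXEC): [IRQ1] PC=2: DEC 3 -> ACC=-5
Event 9 (EXEC): [IRQ1] PC=3: IRET -> resume IRQ1 at PC=2 (depth now 1)
Event 10 (EXEC): [IRQ1] PC=2: DEC 3 -> ACC=-8
Event 11 (EXEC): [IRQ1] PC=3: IRET -> resume MAIN at PC=1 (depth now 0)
Event 12 (EXEC): [MAIN] PC=1: NOP
Event 13 (EXEC): [MAIN] PC=2: NOP
Event 14 (EXEC): [MAIN] PC=3: NOP
Event 15 (EXEC): [MAIN] PC=4: NOP
Event 16 (EXEC): [MAIN] PC=5: NOP
Event 17 (EXEC): [MAIN] PC=6: INC 5 -> ACC=-3
Event 18 (EXEC): [MAIN] PC=7: HALT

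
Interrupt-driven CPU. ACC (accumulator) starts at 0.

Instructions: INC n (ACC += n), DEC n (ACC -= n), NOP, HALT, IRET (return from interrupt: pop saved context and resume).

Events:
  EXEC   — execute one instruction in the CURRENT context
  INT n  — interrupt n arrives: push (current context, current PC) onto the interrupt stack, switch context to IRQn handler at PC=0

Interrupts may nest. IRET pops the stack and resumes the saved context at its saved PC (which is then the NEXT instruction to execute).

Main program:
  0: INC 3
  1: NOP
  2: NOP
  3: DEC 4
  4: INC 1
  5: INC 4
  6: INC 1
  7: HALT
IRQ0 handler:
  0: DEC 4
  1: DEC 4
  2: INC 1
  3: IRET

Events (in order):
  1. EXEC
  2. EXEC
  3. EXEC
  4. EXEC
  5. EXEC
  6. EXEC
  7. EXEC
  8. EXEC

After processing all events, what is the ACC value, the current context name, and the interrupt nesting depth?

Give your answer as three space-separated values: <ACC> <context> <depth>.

Event 1 (EXEC): [MAIN] PC=0: INC 3 -> ACC=3
Event 2 (EXEC): [MAIN] PC=1: NOP
Event 3 (EXEC): [MAIN] PC=2: NOP
Event 4 (EXEC): [MAIN] PC=3: DEC 4 -> ACC=-1
Event 5 (EXEC): [MAIN] PC=4: INC 1 -> ACC=0
Event 6 (EXEC): [MAIN] PC=5: INC 4 -> ACC=4
Event 7 (EXEC): [MAIN] PC=6: INC 1 -> ACC=5
Event 8 (EXEC): [MAIN] PC=7: HALT

Answer: 5 MAIN 0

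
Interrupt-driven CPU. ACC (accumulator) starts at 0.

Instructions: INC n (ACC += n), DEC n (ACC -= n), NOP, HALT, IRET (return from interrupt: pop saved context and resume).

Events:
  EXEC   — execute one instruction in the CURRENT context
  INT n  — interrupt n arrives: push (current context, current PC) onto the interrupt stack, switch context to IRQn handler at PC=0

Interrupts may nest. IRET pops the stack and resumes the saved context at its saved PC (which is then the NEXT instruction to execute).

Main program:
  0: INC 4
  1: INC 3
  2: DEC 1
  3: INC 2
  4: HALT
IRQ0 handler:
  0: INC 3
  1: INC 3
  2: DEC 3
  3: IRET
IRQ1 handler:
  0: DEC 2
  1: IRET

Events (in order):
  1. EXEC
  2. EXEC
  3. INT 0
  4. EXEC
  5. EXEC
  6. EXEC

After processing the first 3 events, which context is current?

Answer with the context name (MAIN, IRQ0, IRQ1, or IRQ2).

Answer: IRQ0

Derivation:
Event 1 (EXEC): [MAIN] PC=0: INC 4 -> ACC=4
Event 2 (EXEC): [MAIN] PC=1: INC 3 -> ACC=7
Event 3 (INT 0): INT 0 arrives: push (MAIN, PC=2), enter IRQ0 at PC=0 (depth now 1)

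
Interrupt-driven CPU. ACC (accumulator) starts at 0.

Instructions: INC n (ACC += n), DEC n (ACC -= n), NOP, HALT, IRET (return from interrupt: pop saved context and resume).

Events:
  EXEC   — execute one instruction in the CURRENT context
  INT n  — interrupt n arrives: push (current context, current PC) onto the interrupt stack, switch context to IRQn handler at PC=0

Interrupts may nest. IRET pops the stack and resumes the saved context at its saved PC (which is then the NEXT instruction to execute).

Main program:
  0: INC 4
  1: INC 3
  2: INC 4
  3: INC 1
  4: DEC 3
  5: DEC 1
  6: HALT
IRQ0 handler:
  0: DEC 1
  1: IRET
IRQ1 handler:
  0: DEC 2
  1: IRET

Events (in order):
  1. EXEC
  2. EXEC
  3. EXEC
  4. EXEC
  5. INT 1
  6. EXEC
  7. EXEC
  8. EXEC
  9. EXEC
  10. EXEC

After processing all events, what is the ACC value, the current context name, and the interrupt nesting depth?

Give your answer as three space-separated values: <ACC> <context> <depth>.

Answer: 6 MAIN 0

Derivation:
Event 1 (EXEC): [MAIN] PC=0: INC 4 -> ACC=4
Event 2 (EXEC): [MAIN] PC=1: INC 3 -> ACC=7
Event 3 (EXEC): [MAIN] PC=2: INC 4 -> ACC=11
Event 4 (EXEC): [MAIN] PC=3: INC 1 -> ACC=12
Event 5 (INT 1): INT 1 arrives: push (MAIN, PC=4), enter IRQ1 at PC=0 (depth now 1)
Event 6 (EXEC): [IRQ1] PC=0: DEC 2 -> ACC=10
Event 7 (EXEC): [IRQ1] PC=1: IRET -> resume MAIN at PC=4 (depth now 0)
Event 8 (EXEC): [MAIN] PC=4: DEC 3 -> ACC=7
Event 9 (EXEC): [MAIN] PC=5: DEC 1 -> ACC=6
Event 10 (EXEC): [MAIN] PC=6: HALT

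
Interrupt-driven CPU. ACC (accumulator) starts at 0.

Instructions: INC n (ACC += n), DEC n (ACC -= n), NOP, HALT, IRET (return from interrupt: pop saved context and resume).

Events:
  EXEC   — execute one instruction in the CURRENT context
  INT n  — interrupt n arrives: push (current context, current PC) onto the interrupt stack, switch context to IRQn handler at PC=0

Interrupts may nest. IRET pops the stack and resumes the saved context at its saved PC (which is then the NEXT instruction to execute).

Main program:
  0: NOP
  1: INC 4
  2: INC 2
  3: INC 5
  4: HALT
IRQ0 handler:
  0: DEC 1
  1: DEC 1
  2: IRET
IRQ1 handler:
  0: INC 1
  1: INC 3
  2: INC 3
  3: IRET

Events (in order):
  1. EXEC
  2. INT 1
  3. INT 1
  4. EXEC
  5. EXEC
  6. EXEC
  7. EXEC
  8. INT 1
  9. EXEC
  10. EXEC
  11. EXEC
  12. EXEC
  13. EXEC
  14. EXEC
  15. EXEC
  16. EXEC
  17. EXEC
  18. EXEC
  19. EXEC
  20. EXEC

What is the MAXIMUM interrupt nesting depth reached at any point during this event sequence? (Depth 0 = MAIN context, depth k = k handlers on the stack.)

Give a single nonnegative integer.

Event 1 (EXEC): [MAIN] PC=0: NOP [depth=0]
Event 2 (INT 1): INT 1 arrives: push (MAIN, PC=1), enter IRQ1 at PC=0 (depth now 1) [depth=1]
Event 3 (INT 1): INT 1 arrives: push (IRQ1, PC=0), enter IRQ1 at PC=0 (depth now 2) [depth=2]
Event 4 (EXEC): [IRQ1] PC=0: INC 1 -> ACC=1 [depth=2]
Event 5 (EXEC): [IRQ1] PC=1: INC 3 -> ACC=4 [depth=2]
Event 6 (EXEC): [IRQ1] PC=2: INC 3 -> ACC=7 [depth=2]
Event 7 (EXEC): [IRQ1] PC=3: IRET -> resume IRQ1 at PC=0 (depth now 1) [depth=1]
Event 8 (INT 1): INT 1 arrives: push (IRQ1, PC=0), enter IRQ1 at PC=0 (depth now 2) [depth=2]
Event 9 (EXEC): [IRQ1] PC=0: INC 1 -> ACC=8 [depth=2]
Event 10 (EXEC): [IRQ1] PC=1: INC 3 -> ACC=11 [depth=2]
Event 11 (EXEC): [IRQ1] PC=2: INC 3 -> ACC=14 [depth=2]
Event 12 (EXEC): [IRQ1] PC=3: IRET -> resume IRQ1 at PC=0 (depth now 1) [depth=1]
Event 13 (EXEC): [IRQ1] PC=0: INC 1 -> ACC=15 [depth=1]
Event 14 (EXEC): [IRQ1] PC=1: INC 3 -> ACC=18 [depth=1]
Event 15 (EXEC): [IRQ1] PC=2: INC 3 -> ACC=21 [depth=1]
Event 16 (EXEC): [IRQ1] PC=3: IRET -> resume MAIN at PC=1 (depth now 0) [depth=0]
Event 17 (EXEC): [MAIN] PC=1: INC 4 -> ACC=25 [depth=0]
Event 18 (EXEC): [MAIN] PC=2: INC 2 -> ACC=27 [depth=0]
Event 19 (EXEC): [MAIN] PC=3: INC 5 -> ACC=32 [depth=0]
Event 20 (EXEC): [MAIN] PC=4: HALT [depth=0]
Max depth observed: 2

Answer: 2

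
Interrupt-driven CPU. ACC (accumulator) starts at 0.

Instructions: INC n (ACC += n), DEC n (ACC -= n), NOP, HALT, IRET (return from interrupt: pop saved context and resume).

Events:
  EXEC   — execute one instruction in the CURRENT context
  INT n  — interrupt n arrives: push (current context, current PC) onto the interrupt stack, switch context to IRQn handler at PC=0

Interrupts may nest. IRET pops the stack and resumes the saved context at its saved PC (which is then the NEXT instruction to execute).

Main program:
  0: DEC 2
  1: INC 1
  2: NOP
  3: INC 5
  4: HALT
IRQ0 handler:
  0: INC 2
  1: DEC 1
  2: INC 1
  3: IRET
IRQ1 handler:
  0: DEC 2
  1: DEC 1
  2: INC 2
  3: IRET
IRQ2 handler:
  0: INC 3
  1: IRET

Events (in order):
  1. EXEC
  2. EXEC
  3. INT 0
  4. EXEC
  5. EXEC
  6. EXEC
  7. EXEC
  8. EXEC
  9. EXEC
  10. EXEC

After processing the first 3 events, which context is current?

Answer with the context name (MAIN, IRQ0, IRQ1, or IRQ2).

Event 1 (EXEC): [MAIN] PC=0: DEC 2 -> ACC=-2
Event 2 (EXEC): [MAIN] PC=1: INC 1 -> ACC=-1
Event 3 (INT 0): INT 0 arrives: push (MAIN, PC=2), enter IRQ0 at PC=0 (depth now 1)

Answer: IRQ0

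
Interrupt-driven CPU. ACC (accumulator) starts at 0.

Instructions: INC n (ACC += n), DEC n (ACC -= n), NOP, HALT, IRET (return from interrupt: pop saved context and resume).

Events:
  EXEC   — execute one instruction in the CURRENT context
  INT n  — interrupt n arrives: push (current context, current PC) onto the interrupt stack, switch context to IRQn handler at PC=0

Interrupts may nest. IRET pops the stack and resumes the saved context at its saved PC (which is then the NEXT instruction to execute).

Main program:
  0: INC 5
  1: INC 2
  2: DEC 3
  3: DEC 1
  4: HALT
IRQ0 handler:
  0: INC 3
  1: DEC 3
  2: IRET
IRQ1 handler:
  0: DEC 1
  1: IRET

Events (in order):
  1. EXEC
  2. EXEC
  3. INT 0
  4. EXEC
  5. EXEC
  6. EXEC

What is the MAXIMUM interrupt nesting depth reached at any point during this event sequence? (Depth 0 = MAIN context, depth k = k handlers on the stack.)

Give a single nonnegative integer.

Event 1 (EXEC): [MAIN] PC=0: INC 5 -> ACC=5 [depth=0]
Event 2 (EXEC): [MAIN] PC=1: INC 2 -> ACC=7 [depth=0]
Event 3 (INT 0): INT 0 arrives: push (MAIN, PC=2), enter IRQ0 at PC=0 (depth now 1) [depth=1]
Event 4 (EXEC): [IRQ0] PC=0: INC 3 -> ACC=10 [depth=1]
Event 5 (EXEC): [IRQ0] PC=1: DEC 3 -> ACC=7 [depth=1]
Event 6 (EXEC): [IRQ0] PC=2: IRET -> resume MAIN at PC=2 (depth now 0) [depth=0]
Max depth observed: 1

Answer: 1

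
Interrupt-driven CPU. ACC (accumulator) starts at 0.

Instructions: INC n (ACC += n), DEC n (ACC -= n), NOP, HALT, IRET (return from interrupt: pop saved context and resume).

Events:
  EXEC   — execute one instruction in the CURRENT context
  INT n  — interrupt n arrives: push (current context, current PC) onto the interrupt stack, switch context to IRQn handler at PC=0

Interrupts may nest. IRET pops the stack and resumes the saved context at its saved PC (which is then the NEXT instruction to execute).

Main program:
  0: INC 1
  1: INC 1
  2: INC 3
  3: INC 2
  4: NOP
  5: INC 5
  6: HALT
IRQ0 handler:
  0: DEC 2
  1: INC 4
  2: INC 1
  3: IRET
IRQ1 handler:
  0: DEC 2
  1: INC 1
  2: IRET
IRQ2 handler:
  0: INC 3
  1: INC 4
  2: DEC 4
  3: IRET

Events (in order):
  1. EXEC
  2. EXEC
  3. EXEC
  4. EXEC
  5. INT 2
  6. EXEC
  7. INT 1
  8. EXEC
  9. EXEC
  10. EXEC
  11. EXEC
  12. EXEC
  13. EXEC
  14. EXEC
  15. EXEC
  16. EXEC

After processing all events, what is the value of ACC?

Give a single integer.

Event 1 (EXEC): [MAIN] PC=0: INC 1 -> ACC=1
Event 2 (EXEC): [MAIN] PC=1: INC 1 -> ACC=2
Event 3 (EXEC): [MAIN] PC=2: INC 3 -> ACC=5
Event 4 (EXEC): [MAIN] PC=3: INC 2 -> ACC=7
Event 5 (INT 2): INT 2 arrives: push (MAIN, PC=4), enter IRQ2 at PC=0 (depth now 1)
Event 6 (EXEC): [IRQ2] PC=0: INC 3 -> ACC=10
Event 7 (INT 1): INT 1 arrives: push (IRQ2, PC=1), enter IRQ1 at PC=0 (depth now 2)
Event 8 (EXEC): [IRQ1] PC=0: DEC 2 -> ACC=8
Event 9 (EXEC): [IRQ1] PC=1: INC 1 -> ACC=9
Event 10 (EXEC): [IRQ1] PC=2: IRET -> resume IRQ2 at PC=1 (depth now 1)
Event 11 (EXEC): [IRQ2] PC=1: INC 4 -> ACC=13
Event 12 (EXEC): [IRQ2] PC=2: DEC 4 -> ACC=9
Event 13 (EXEC): [IRQ2] PC=3: IRET -> resume MAIN at PC=4 (depth now 0)
Event 14 (EXEC): [MAIN] PC=4: NOP
Event 15 (EXEC): [MAIN] PC=5: INC 5 -> ACC=14
Event 16 (EXEC): [MAIN] PC=6: HALT

Answer: 14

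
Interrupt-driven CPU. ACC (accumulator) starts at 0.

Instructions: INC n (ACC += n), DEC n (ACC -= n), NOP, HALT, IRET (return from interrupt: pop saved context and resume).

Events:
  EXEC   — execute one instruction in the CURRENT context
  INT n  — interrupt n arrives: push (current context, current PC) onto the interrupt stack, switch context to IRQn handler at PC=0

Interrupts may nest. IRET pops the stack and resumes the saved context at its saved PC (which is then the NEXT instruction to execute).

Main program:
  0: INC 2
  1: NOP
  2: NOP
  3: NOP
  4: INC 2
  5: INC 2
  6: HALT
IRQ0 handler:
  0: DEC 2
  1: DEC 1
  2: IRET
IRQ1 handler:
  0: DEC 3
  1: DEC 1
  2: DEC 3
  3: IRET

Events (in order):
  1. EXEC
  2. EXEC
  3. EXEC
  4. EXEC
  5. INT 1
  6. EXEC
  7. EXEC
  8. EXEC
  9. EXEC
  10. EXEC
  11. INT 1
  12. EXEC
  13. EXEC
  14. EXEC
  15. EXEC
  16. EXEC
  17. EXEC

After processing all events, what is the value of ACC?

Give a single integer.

Event 1 (EXEC): [MAIN] PC=0: INC 2 -> ACC=2
Event 2 (EXEC): [MAIN] PC=1: NOP
Event 3 (EXEC): [MAIN] PC=2: NOP
Event 4 (EXEC): [MAIN] PC=3: NOP
Event 5 (INT 1): INT 1 arrives: push (MAIN, PC=4), enter IRQ1 at PC=0 (depth now 1)
Event 6 (EXEC): [IRQ1] PC=0: DEC 3 -> ACC=-1
Event 7 (EXEC): [IRQ1] PC=1: DEC 1 -> ACC=-2
Event 8 (EXEC): [IRQ1] PC=2: DEC 3 -> ACC=-5
Event 9 (EXEC): [IRQ1] PC=3: IRET -> resume MAIN at PC=4 (depth now 0)
Event 10 (EXEC): [MAIN] PC=4: INC 2 -> ACC=-3
Event 11 (INT 1): INT 1 arrives: push (MAIN, PC=5), enter IRQ1 at PC=0 (depth now 1)
Event 12 (EXEC): [IRQ1] PC=0: DEC 3 -> ACC=-6
Event 13 (EXEC): [IRQ1] PC=1: DEC 1 -> ACC=-7
Event 14 (EXEC): [IRQ1] PC=2: DEC 3 -> ACC=-10
Event 15 (EXEC): [IRQ1] PC=3: IRET -> resume MAIN at PC=5 (depth now 0)
Event 16 (EXEC): [MAIN] PC=5: INC 2 -> ACC=-8
Event 17 (EXEC): [MAIN] PC=6: HALT

Answer: -8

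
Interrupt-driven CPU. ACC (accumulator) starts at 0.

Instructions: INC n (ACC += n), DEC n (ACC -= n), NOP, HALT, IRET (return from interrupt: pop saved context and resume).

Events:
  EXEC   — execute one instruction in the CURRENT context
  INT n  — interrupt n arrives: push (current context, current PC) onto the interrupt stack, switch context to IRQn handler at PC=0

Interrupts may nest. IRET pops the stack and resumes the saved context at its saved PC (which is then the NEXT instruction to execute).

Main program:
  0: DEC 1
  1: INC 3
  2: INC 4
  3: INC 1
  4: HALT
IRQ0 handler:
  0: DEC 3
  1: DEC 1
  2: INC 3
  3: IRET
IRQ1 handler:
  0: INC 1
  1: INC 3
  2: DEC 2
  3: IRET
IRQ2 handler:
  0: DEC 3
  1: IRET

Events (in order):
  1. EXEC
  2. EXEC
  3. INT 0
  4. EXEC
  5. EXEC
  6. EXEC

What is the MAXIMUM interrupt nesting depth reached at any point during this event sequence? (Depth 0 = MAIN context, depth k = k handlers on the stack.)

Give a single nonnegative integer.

Event 1 (EXEC): [MAIN] PC=0: DEC 1 -> ACC=-1 [depth=0]
Event 2 (EXEC): [MAIN] PC=1: INC 3 -> ACC=2 [depth=0]
Event 3 (INT 0): INT 0 arrives: push (MAIN, PC=2), enter IRQ0 at PC=0 (depth now 1) [depth=1]
Event 4 (EXEC): [IRQ0] PC=0: DEC 3 -> ACC=-1 [depth=1]
Event 5 (EXEC): [IRQ0] PC=1: DEC 1 -> ACC=-2 [depth=1]
Event 6 (EXEC): [IRQ0] PC=2: INC 3 -> ACC=1 [depth=1]
Max depth observed: 1

Answer: 1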